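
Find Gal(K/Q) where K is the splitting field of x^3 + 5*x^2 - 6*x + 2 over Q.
Gal(K/Q) = S_3 (symmetric group of order 6)

Compute the discriminant of x^3 + (5)*x^2 + (-6)*x + (2): Δ = -424. Since Δ is not a rational square, the Galois group is not contained in A_3; it must be the full S_3 (irreducibility of the cubic rules out anything smaller).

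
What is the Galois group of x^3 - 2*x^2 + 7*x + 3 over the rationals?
Gal(K/Q) = S_3 (symmetric group of order 6)

Compute the discriminant of x^3 + (-2)*x^2 + (7)*x + (3): Δ = -2079. Since Δ is not a rational square, the Galois group is not contained in A_3; it must be the full S_3 (irreducibility of the cubic rules out anything smaller).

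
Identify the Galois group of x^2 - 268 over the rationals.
Gal(K/Q) = Z/2Z (cyclic of order 2)

x^2 - 268 is irreducible over Q since 268 is not a rational square. The splitting field Q(sqrt(268)) has degree 2 over Q, and its unique nontrivial automorphism is sqrt(268) ↦ -sqrt(268). Hence Gal(Q(sqrt(268))/Q) = Z/2Z.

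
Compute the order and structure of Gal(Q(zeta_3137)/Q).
|Gal(Q(zeta_3137)/Q)| = phi(3137) = 3136; group ≅ (Z/3137Z)^* ≅ Z/3136Z

The n-th cyclotomic polynomial Φ_3137(x) is the minimal polynomial of zeta_3137 over Q and has degree phi(3137) = 3136. So Q(zeta_3137) is a degree-3136 Galois extension with Galois group (Z/3137Z)^*. (Z/3137Z)^* is cyclic since 3137 is an odd prime power (or 4). Hence Gal(Q(zeta_3137)/Q) ≅ Z/3136Z.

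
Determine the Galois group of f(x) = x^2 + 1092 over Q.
Gal(K/Q) = Z/2Z (cyclic of order 2)

x^2 + 1092 is irreducible over Q since -1092 is not a rational square. The splitting field Q(sqrt(-1092)) has degree 2 over Q, and its unique nontrivial automorphism is sqrt(-1092) ↦ -sqrt(-1092). Hence Gal(Q(sqrt(-1092))/Q) = Z/2Z.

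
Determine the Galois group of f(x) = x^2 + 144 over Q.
Gal(K/Q) = Z/2Z (cyclic of order 2)

x^2 + 144 is irreducible over Q since -144 is not a rational square. The splitting field Q(sqrt(-144)) has degree 2 over Q, and its unique nontrivial automorphism is sqrt(-144) ↦ -sqrt(-144). Hence Gal(Q(sqrt(-144))/Q) = Z/2Z.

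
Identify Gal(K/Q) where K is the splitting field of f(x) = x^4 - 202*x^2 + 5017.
Gal(K/Q) = V_4 (Klein four-group, Z/2Z × Z/2Z)

f factors as (x^2 - 173)(x^2 - 29), so the splitting field is K = Q(sqrt(173), sqrt(29)). The elements 173, 29, 5017 are all non-squares in Q, so sqrt(173) and sqrt(29) generate independent quadratic extensions. Thus [K:Q] = 4 and Gal(K/Q) is generated by the two order-2 automorphisms sqrt(173) ↦ -sqrt(173) and sqrt(29) ↦ -sqrt(29), giving V_4.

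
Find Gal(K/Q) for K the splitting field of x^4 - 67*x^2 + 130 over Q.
Gal(K/Q) = V_4 (Klein four-group, Z/2Z × Z/2Z)

f factors as (x^2 - 65)(x^2 - 2), so the splitting field is K = Q(sqrt(65), sqrt(2)). The elements 65, 2, 130 are all non-squares in Q, so sqrt(65) and sqrt(2) generate independent quadratic extensions. Thus [K:Q] = 4 and Gal(K/Q) is generated by the two order-2 automorphisms sqrt(65) ↦ -sqrt(65) and sqrt(2) ↦ -sqrt(2), giving V_4.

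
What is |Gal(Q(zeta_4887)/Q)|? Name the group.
|Gal(Q(zeta_4887)/Q)| = phi(4887) = 3240; group ≅ (Z/4887Z)^* ≅ Z/18Z × Z/180Z

The n-th cyclotomic polynomial Φ_4887(x) is the minimal polynomial of zeta_4887 over Q and has degree phi(4887) = 3240. So Q(zeta_4887) is a degree-3240 Galois extension with Galois group (Z/4887Z)^*. By CRT, (Z/4887Z)^* ≅ (Z/27Z)^* × (Z/181Z)^*. Each prime-power unit group is (Z/27Z)^* ≅ Z/18Z; (Z/181Z)^* ≅ Z/180Z. Hence Gal(Q(zeta_4887)/Q) ≅ Z/18Z × Z/180Z.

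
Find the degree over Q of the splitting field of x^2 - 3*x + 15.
[K:Q] = 2

The discriminant of x^2 + (-3)*x + (15) is b^2 - 4c = 9 - (60) = -51. Since -51 is not a perfect square in Q, the polynomial is irreducible over Q. Its two roots generate a degree-2 extension, so [K:Q] = 2.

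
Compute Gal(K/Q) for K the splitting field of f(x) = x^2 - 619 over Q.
Gal(K/Q) = Z/2Z (cyclic of order 2)

x^2 - 619 is irreducible over Q since 619 is not a rational square. The splitting field Q(sqrt(619)) has degree 2 over Q, and its unique nontrivial automorphism is sqrt(619) ↦ -sqrt(619). Hence Gal(Q(sqrt(619))/Q) = Z/2Z.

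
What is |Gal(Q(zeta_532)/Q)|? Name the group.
|Gal(Q(zeta_532)/Q)| = phi(532) = 216; group ≅ (Z/532Z)^* ≅ Z/2Z × Z/6Z × Z/18Z

The n-th cyclotomic polynomial Φ_532(x) is the minimal polynomial of zeta_532 over Q and has degree phi(532) = 216. So Q(zeta_532) is a degree-216 Galois extension with Galois group (Z/532Z)^*. By CRT, (Z/532Z)^* ≅ (Z/4Z)^* × (Z/7Z)^* × (Z/19Z)^*. Each prime-power unit group is (Z/4Z)^* ≅ Z/2Z; (Z/7Z)^* ≅ Z/6Z; (Z/19Z)^* ≅ Z/18Z. Hence Gal(Q(zeta_532)/Q) ≅ Z/2Z × Z/6Z × Z/18Z.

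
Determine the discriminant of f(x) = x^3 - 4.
Δ = -432

For a depressed cubic x^3 + p x + q the discriminant is Δ = -4 p^3 - 27 q^2 = -4*(0)^3 - 27*(-4)^2 = 0 - 432 = -432.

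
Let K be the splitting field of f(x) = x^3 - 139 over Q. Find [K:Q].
[K:Q] = 6

x^3 - 139 has one real root r = 139^(1/3) and two complex roots r*zeta_3, r*zeta_3^2 where zeta_3 = e^(2*pi*i/3). The splitting field is Q(r, zeta_3). [Q(r):Q] = 3 and [Q(zeta_3):Q] = 2 with gcd = 1, so [Q(r, zeta_3):Q] = 3 * 2 = 6.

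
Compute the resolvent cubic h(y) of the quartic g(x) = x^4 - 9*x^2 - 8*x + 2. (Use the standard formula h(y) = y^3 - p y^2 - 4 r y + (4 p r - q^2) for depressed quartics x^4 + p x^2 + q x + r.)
h(y) = y^3 + 9*y^2 - 8*y - 136

Identify coefficients: p = -9, q = -8, r = 2.
Plug into h(y) = y^3 - p y^2 - 4 r y + (4 p r - q^2):
  h(y) = y^3 - (-9) y^2 - 4*(2) y + (4*(-9)*(2) - (-8)^2)
       = y^3 + (9) y^2 + (-8) y + (-136).
Simplifying: h(y) = y^3 + 9*y^2 - 8*y - 136.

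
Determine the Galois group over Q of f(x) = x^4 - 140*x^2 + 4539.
Gal(K/Q) = V_4 (Klein four-group, Z/2Z × Z/2Z)

f factors as (x^2 - 89)(x^2 - 51), so the splitting field is K = Q(sqrt(89), sqrt(51)). The elements 89, 51, 4539 are all non-squares in Q, so sqrt(89) and sqrt(51) generate independent quadratic extensions. Thus [K:Q] = 4 and Gal(K/Q) is generated by the two order-2 automorphisms sqrt(89) ↦ -sqrt(89) and sqrt(51) ↦ -sqrt(51), giving V_4.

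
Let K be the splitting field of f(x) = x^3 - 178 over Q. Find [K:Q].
[K:Q] = 6

x^3 - 178 has one real root r = 178^(1/3) and two complex roots r*zeta_3, r*zeta_3^2 where zeta_3 = e^(2*pi*i/3). The splitting field is Q(r, zeta_3). [Q(r):Q] = 3 and [Q(zeta_3):Q] = 2 with gcd = 1, so [Q(r, zeta_3):Q] = 3 * 2 = 6.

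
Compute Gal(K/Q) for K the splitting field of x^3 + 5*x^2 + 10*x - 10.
Gal(K/Q) = S_3 (symmetric group of order 6)

Compute the discriminant of x^3 + (5)*x^2 + (10)*x + (-10): Δ = -8200. Since Δ is not a rational square, the Galois group is not contained in A_3; it must be the full S_3 (irreducibility of the cubic rules out anything smaller).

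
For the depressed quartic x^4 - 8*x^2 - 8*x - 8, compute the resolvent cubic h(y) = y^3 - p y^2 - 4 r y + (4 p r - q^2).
h(y) = y^3 + 8*y^2 + 32*y + 192

Identify coefficients: p = -8, q = -8, r = -8.
Plug into h(y) = y^3 - p y^2 - 4 r y + (4 p r - q^2):
  h(y) = y^3 - (-8) y^2 - 4*(-8) y + (4*(-8)*(-8) - (-8)^2)
       = y^3 + (8) y^2 + (32) y + (192).
Simplifying: h(y) = y^3 + 8*y^2 + 32*y + 192.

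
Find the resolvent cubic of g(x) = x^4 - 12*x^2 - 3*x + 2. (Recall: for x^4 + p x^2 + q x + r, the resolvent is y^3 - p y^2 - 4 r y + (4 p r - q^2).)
h(y) = y^3 + 12*y^2 - 8*y - 105

Identify coefficients: p = -12, q = -3, r = 2.
Plug into h(y) = y^3 - p y^2 - 4 r y + (4 p r - q^2):
  h(y) = y^3 - (-12) y^2 - 4*(2) y + (4*(-12)*(2) - (-3)^2)
       = y^3 + (12) y^2 + (-8) y + (-105).
Simplifying: h(y) = y^3 + 12*y^2 - 8*y - 105.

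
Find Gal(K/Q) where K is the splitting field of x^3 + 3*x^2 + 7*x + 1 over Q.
Gal(K/Q) = S_3 (symmetric group of order 6)

Compute the discriminant of x^3 + (3)*x^2 + (7)*x + (1): Δ = -688. Since Δ is not a rational square, the Galois group is not contained in A_3; it must be the full S_3 (irreducibility of the cubic rules out anything smaller).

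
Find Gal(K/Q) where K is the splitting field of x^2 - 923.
Gal(K/Q) = Z/2Z (cyclic of order 2)

x^2 - 923 is irreducible over Q since 923 is not a rational square. The splitting field Q(sqrt(923)) has degree 2 over Q, and its unique nontrivial automorphism is sqrt(923) ↦ -sqrt(923). Hence Gal(Q(sqrt(923))/Q) = Z/2Z.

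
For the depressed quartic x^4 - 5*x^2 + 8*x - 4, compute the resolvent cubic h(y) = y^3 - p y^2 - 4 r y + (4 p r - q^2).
h(y) = y^3 + 5*y^2 + 16*y + 16

Identify coefficients: p = -5, q = 8, r = -4.
Plug into h(y) = y^3 - p y^2 - 4 r y + (4 p r - q^2):
  h(y) = y^3 - (-5) y^2 - 4*(-4) y + (4*(-5)*(-4) - (8)^2)
       = y^3 + (5) y^2 + (16) y + (16).
Simplifying: h(y) = y^3 + 5*y^2 + 16*y + 16.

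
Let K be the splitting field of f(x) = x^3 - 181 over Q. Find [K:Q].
[K:Q] = 6

x^3 - 181 has one real root r = 181^(1/3) and two complex roots r*zeta_3, r*zeta_3^2 where zeta_3 = e^(2*pi*i/3). The splitting field is Q(r, zeta_3). [Q(r):Q] = 3 and [Q(zeta_3):Q] = 2 with gcd = 1, so [Q(r, zeta_3):Q] = 3 * 2 = 6.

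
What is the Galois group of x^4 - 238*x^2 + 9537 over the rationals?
Gal(K/Q) = V_4 (Klein four-group, Z/2Z × Z/2Z)

f factors as (x^2 - 51)(x^2 - 187), so the splitting field is K = Q(sqrt(51), sqrt(187)). The elements 51, 187, 9537 are all non-squares in Q, so sqrt(51) and sqrt(187) generate independent quadratic extensions. Thus [K:Q] = 4 and Gal(K/Q) is generated by the two order-2 automorphisms sqrt(51) ↦ -sqrt(51) and sqrt(187) ↦ -sqrt(187), giving V_4.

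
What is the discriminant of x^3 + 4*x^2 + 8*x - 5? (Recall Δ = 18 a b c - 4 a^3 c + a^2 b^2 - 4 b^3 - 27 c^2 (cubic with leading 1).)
Δ = -3299

For x^3 + a x^2 + b x + c the discriminant is Δ = 18 a b c - 4 a^3 c + a^2 b^2 - 4 b^3 - 27 c^2.
Plug a = 4, b = 8, c = -5:
  18*(4)*(8)*(-5) - 4*(4)^3*(-5) + (4)^2*(8)^2 - 4*(8)^3 - 27*(-5)^2
  = -2880 + (1280) + 1024 + (-2048) + (-675)
  = -3299.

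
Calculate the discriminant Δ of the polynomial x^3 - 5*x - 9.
Δ = -1687

For a depressed cubic x^3 + p x + q the discriminant is Δ = -4 p^3 - 27 q^2 = -4*(-5)^3 - 27*(-9)^2 = 500 - 2187 = -1687.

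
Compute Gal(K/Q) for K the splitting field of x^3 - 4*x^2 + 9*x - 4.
Gal(K/Q) = S_3 (symmetric group of order 6)

Compute the discriminant of x^3 + (-4)*x^2 + (9)*x + (-4): Δ = -484. Since Δ is not a rational square, the Galois group is not contained in A_3; it must be the full S_3 (irreducibility of the cubic rules out anything smaller).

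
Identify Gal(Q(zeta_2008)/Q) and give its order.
|Gal(Q(zeta_2008)/Q)| = phi(2008) = 1000; group ≅ (Z/2008Z)^* ≅ Z/2Z × Z/2Z × Z/250Z

The n-th cyclotomic polynomial Φ_2008(x) is the minimal polynomial of zeta_2008 over Q and has degree phi(2008) = 1000. So Q(zeta_2008) is a degree-1000 Galois extension with Galois group (Z/2008Z)^*. By CRT, (Z/2008Z)^* ≅ (Z/8Z)^* × (Z/251Z)^*. Each prime-power unit group is (Z/8Z)^* ≅ Z/2Z × Z/2Z; (Z/251Z)^* ≅ Z/250Z. Hence Gal(Q(zeta_2008)/Q) ≅ Z/2Z × Z/2Z × Z/250Z.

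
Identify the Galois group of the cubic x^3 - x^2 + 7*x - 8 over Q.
Gal(K/Q) = S_3 (symmetric group of order 6)

Compute the discriminant of x^3 + (-1)*x^2 + (7)*x + (-8): Δ = -2075. Since Δ is not a rational square, the Galois group is not contained in A_3; it must be the full S_3 (irreducibility of the cubic rules out anything smaller).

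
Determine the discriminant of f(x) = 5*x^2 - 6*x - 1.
Δ = 56

For a quadratic a x^2 + b x + c the discriminant is Δ = b^2 - 4ac = (-6)^2 - 4*(5)*(-1) = 36 - (-20) = 56.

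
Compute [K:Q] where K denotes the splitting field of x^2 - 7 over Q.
[K:Q] = 2

The discriminant of x^2 + (0)*x + (-7) is b^2 - 4c = 0 - (-28) = 28. Since 28 is not a perfect square in Q, the polynomial is irreducible over Q. Its two roots generate a degree-2 extension, so [K:Q] = 2.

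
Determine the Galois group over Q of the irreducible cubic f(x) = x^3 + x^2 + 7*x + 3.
Gal(K/Q) = S_3 (symmetric group of order 6)

Compute the discriminant of x^3 + (1)*x^2 + (7)*x + (3): Δ = -1200. Since Δ is not a rational square, the Galois group is not contained in A_3; it must be the full S_3 (irreducibility of the cubic rules out anything smaller).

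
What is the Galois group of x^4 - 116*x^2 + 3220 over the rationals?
Gal(K/Q) = V_4 (Klein four-group, Z/2Z × Z/2Z)

f factors as (x^2 - 70)(x^2 - 46), so the splitting field is K = Q(sqrt(70), sqrt(46)). The elements 70, 46, 3220 are all non-squares in Q, so sqrt(70) and sqrt(46) generate independent quadratic extensions. Thus [K:Q] = 4 and Gal(K/Q) is generated by the two order-2 automorphisms sqrt(70) ↦ -sqrt(70) and sqrt(46) ↦ -sqrt(46), giving V_4.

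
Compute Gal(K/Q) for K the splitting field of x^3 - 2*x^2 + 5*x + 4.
Gal(K/Q) = S_3 (symmetric group of order 6)

Compute the discriminant of x^3 + (-2)*x^2 + (5)*x + (4): Δ = -1424. Since Δ is not a rational square, the Galois group is not contained in A_3; it must be the full S_3 (irreducibility of the cubic rules out anything smaller).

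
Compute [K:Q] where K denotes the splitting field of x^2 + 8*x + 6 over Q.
[K:Q] = 2

The discriminant of x^2 + (8)*x + (6) is b^2 - 4c = 64 - (24) = 40. Since 40 is not a perfect square in Q, the polynomial is irreducible over Q. Its two roots generate a degree-2 extension, so [K:Q] = 2.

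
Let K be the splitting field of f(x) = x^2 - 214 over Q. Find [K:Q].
[K:Q] = 2

The polynomial x^2 - 214 is irreducible over Q since 214 is not a perfect square. Its splitting field is Q(sqrt(214)), which has degree 2 over Q.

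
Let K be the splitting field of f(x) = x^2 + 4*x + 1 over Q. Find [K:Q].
[K:Q] = 2

The discriminant of x^2 + (4)*x + (1) is b^2 - 4c = 16 - (4) = 12. Since 12 is not a perfect square in Q, the polynomial is irreducible over Q. Its two roots generate a degree-2 extension, so [K:Q] = 2.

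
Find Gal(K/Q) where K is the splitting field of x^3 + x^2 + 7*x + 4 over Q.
Gal(K/Q) = S_3 (symmetric group of order 6)

Compute the discriminant of x^3 + (1)*x^2 + (7)*x + (4): Δ = -1267. Since Δ is not a rational square, the Galois group is not contained in A_3; it must be the full S_3 (irreducibility of the cubic rules out anything smaller).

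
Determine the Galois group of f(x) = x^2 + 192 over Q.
Gal(K/Q) = Z/2Z (cyclic of order 2)

x^2 + 192 is irreducible over Q since -192 is not a rational square. The splitting field Q(sqrt(-192)) has degree 2 over Q, and its unique nontrivial automorphism is sqrt(-192) ↦ -sqrt(-192). Hence Gal(Q(sqrt(-192))/Q) = Z/2Z.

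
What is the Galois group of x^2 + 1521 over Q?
Gal(K/Q) = Z/2Z (cyclic of order 2)

x^2 + 1521 is irreducible over Q since -1521 is not a rational square. The splitting field Q(sqrt(-1521)) has degree 2 over Q, and its unique nontrivial automorphism is sqrt(-1521) ↦ -sqrt(-1521). Hence Gal(Q(sqrt(-1521))/Q) = Z/2Z.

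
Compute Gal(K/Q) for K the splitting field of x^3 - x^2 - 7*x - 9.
Gal(K/Q) = S_3 (symmetric group of order 6)

Compute the discriminant of x^3 + (-1)*x^2 + (-7)*x + (-9): Δ = -1936. Since Δ is not a rational square, the Galois group is not contained in A_3; it must be the full S_3 (irreducibility of the cubic rules out anything smaller).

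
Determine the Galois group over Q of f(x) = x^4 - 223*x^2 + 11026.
Gal(K/Q) = V_4 (Klein four-group, Z/2Z × Z/2Z)

f factors as (x^2 - 149)(x^2 - 74), so the splitting field is K = Q(sqrt(149), sqrt(74)). The elements 149, 74, 11026 are all non-squares in Q, so sqrt(149) and sqrt(74) generate independent quadratic extensions. Thus [K:Q] = 4 and Gal(K/Q) is generated by the two order-2 automorphisms sqrt(149) ↦ -sqrt(149) and sqrt(74) ↦ -sqrt(74), giving V_4.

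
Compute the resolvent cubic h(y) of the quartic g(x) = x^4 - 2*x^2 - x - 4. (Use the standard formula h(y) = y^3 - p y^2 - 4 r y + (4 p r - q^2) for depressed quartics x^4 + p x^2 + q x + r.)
h(y) = y^3 + 2*y^2 + 16*y + 31

Identify coefficients: p = -2, q = -1, r = -4.
Plug into h(y) = y^3 - p y^2 - 4 r y + (4 p r - q^2):
  h(y) = y^3 - (-2) y^2 - 4*(-4) y + (4*(-2)*(-4) - (-1)^2)
       = y^3 + (2) y^2 + (16) y + (31).
Simplifying: h(y) = y^3 + 2*y^2 + 16*y + 31.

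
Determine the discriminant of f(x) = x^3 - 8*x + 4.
Δ = 1616

For x^3 + a x^2 + b x + c the discriminant is Δ = 18 a b c - 4 a^3 c + a^2 b^2 - 4 b^3 - 27 c^2.
Plug a = 0, b = -8, c = 4:
  18*(0)*(-8)*(4) - 4*(0)^3*(4) + (0)^2*(-8)^2 - 4*(-8)^3 - 27*(4)^2
  = 0 + (0) + 0 + (2048) + (-432)
  = 1616.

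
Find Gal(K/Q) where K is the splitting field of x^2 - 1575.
Gal(K/Q) = Z/2Z (cyclic of order 2)

x^2 - 1575 is irreducible over Q since 1575 is not a rational square. The splitting field Q(sqrt(1575)) has degree 2 over Q, and its unique nontrivial automorphism is sqrt(1575) ↦ -sqrt(1575). Hence Gal(Q(sqrt(1575))/Q) = Z/2Z.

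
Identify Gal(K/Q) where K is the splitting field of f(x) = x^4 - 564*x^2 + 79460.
Gal(K/Q) = V_4 (Klein four-group, Z/2Z × Z/2Z)

f factors as (x^2 - 274)(x^2 - 290), so the splitting field is K = Q(sqrt(274), sqrt(290)). The elements 274, 290, 79460 are all non-squares in Q, so sqrt(274) and sqrt(290) generate independent quadratic extensions. Thus [K:Q] = 4 and Gal(K/Q) is generated by the two order-2 automorphisms sqrt(274) ↦ -sqrt(274) and sqrt(290) ↦ -sqrt(290), giving V_4.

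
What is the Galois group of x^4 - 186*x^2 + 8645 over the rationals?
Gal(K/Q) = V_4 (Klein four-group, Z/2Z × Z/2Z)

f factors as (x^2 - 95)(x^2 - 91), so the splitting field is K = Q(sqrt(95), sqrt(91)). The elements 95, 91, 8645 are all non-squares in Q, so sqrt(95) and sqrt(91) generate independent quadratic extensions. Thus [K:Q] = 4 and Gal(K/Q) is generated by the two order-2 automorphisms sqrt(95) ↦ -sqrt(95) and sqrt(91) ↦ -sqrt(91), giving V_4.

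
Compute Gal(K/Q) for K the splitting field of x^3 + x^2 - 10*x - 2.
Gal(K/Q) = S_3 (symmetric group of order 6)

Compute the discriminant of x^3 + (1)*x^2 + (-10)*x + (-2): Δ = 4360. Since Δ is not a rational square, the Galois group is not contained in A_3; it must be the full S_3 (irreducibility of the cubic rules out anything smaller).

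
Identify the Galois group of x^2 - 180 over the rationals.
Gal(K/Q) = Z/2Z (cyclic of order 2)

x^2 - 180 is irreducible over Q since 180 is not a rational square. The splitting field Q(sqrt(180)) has degree 2 over Q, and its unique nontrivial automorphism is sqrt(180) ↦ -sqrt(180). Hence Gal(Q(sqrt(180))/Q) = Z/2Z.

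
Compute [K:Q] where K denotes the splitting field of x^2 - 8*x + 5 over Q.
[K:Q] = 2

The discriminant of x^2 + (-8)*x + (5) is b^2 - 4c = 64 - (20) = 44. Since 44 is not a perfect square in Q, the polynomial is irreducible over Q. Its two roots generate a degree-2 extension, so [K:Q] = 2.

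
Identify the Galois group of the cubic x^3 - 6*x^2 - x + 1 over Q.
Gal(K/Q) = S_3 (symmetric group of order 6)

Compute the discriminant of x^3 + (-6)*x^2 + (-1)*x + (1): Δ = 985. Since Δ is not a rational square, the Galois group is not contained in A_3; it must be the full S_3 (irreducibility of the cubic rules out anything smaller).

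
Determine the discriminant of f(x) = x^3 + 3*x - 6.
Δ = -1080

For a depressed cubic x^3 + p x + q the discriminant is Δ = -4 p^3 - 27 q^2 = -4*(3)^3 - 27*(-6)^2 = -108 - 972 = -1080.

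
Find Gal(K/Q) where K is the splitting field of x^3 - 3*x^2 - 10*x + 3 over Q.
Gal(K/Q) = S_3 (symmetric group of order 6)

Compute the discriminant of x^3 + (-3)*x^2 + (-10)*x + (3): Δ = 6601. Since Δ is not a rational square, the Galois group is not contained in A_3; it must be the full S_3 (irreducibility of the cubic rules out anything smaller).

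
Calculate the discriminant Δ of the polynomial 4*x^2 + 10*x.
Δ = 100

For a quadratic a x^2 + b x + c the discriminant is Δ = b^2 - 4ac = (10)^2 - 4*(4)*(0) = 100 - (0) = 100.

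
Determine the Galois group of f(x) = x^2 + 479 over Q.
Gal(K/Q) = Z/2Z (cyclic of order 2)

x^2 + 479 is irreducible over Q since -479 is not a rational square. The splitting field Q(sqrt(-479)) has degree 2 over Q, and its unique nontrivial automorphism is sqrt(-479) ↦ -sqrt(-479). Hence Gal(Q(sqrt(-479))/Q) = Z/2Z.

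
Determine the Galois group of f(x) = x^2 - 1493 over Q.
Gal(K/Q) = Z/2Z (cyclic of order 2)

x^2 - 1493 is irreducible over Q since 1493 is not a rational square. The splitting field Q(sqrt(1493)) has degree 2 over Q, and its unique nontrivial automorphism is sqrt(1493) ↦ -sqrt(1493). Hence Gal(Q(sqrt(1493))/Q) = Z/2Z.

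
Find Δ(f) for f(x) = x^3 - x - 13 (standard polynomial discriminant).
Δ = -4559

For a depressed cubic x^3 + p x + q the discriminant is Δ = -4 p^3 - 27 q^2 = -4*(-1)^3 - 27*(-13)^2 = 4 - 4563 = -4559.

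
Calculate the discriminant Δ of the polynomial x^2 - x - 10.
Δ = 41

For a quadratic a x^2 + b x + c the discriminant is Δ = b^2 - 4ac = (-1)^2 - 4*(1)*(-10) = 1 - (-40) = 41.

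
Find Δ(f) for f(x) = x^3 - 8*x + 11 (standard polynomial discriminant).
Δ = -1219

For a depressed cubic x^3 + p x + q the discriminant is Δ = -4 p^3 - 27 q^2 = -4*(-8)^3 - 27*(11)^2 = 2048 - 3267 = -1219.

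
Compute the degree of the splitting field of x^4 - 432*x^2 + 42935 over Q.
[K:Q] = 4

f factors as (x^2 - 155)(x^2 - 277); the splitting field is K = Q(sqrt(155), sqrt(277)). Since 155, 277, and 42935 are all non-squares in Q, the three subfields Q(sqrt(155)), Q(sqrt(277)), Q(sqrt(42935)) are distinct degree-2 extensions, so [K:Q] = 4 (Klein four Galois group).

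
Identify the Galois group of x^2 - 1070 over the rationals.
Gal(K/Q) = Z/2Z (cyclic of order 2)

x^2 - 1070 is irreducible over Q since 1070 is not a rational square. The splitting field Q(sqrt(1070)) has degree 2 over Q, and its unique nontrivial automorphism is sqrt(1070) ↦ -sqrt(1070). Hence Gal(Q(sqrt(1070))/Q) = Z/2Z.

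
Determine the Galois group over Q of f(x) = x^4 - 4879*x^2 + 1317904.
Gal(K/Q) = Z/2Z (cyclic of order 2)

f factors as (x^2 - 4592)(x^2 - 287), so the splitting field is K = Q(sqrt(4592), sqrt(287)). The squarefree part of 4592 is 287 and the squarefree part of 287 is also 287, so sqrt(4592) and sqrt(287) are both rational multiples of sqrt(287). Hence Q(sqrt(4592)) = Q(sqrt(287)) = Q(sqrt(287)), and the splitting field collapses to a single degree-2 extension with Galois group Z/2Z.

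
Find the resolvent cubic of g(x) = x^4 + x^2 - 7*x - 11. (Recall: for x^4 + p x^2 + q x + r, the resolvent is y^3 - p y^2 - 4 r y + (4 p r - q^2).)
h(y) = y^3 - y^2 + 44*y - 93

Identify coefficients: p = 1, q = -7, r = -11.
Plug into h(y) = y^3 - p y^2 - 4 r y + (4 p r - q^2):
  h(y) = y^3 - (1) y^2 - 4*(-11) y + (4*(1)*(-11) - (-7)^2)
       = y^3 + (-1) y^2 + (44) y + (-93).
Simplifying: h(y) = y^3 - y^2 + 44*y - 93.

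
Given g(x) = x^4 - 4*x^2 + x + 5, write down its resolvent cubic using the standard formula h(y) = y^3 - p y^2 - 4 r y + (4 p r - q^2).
h(y) = y^3 + 4*y^2 - 20*y - 81

Identify coefficients: p = -4, q = 1, r = 5.
Plug into h(y) = y^3 - p y^2 - 4 r y + (4 p r - q^2):
  h(y) = y^3 - (-4) y^2 - 4*(5) y + (4*(-4)*(5) - (1)^2)
       = y^3 + (4) y^2 + (-20) y + (-81).
Simplifying: h(y) = y^3 + 4*y^2 - 20*y - 81.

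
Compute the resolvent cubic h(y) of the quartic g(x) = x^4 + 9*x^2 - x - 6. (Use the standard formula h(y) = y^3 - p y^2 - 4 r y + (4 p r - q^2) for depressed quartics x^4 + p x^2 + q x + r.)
h(y) = y^3 - 9*y^2 + 24*y - 217

Identify coefficients: p = 9, q = -1, r = -6.
Plug into h(y) = y^3 - p y^2 - 4 r y + (4 p r - q^2):
  h(y) = y^3 - (9) y^2 - 4*(-6) y + (4*(9)*(-6) - (-1)^2)
       = y^3 + (-9) y^2 + (24) y + (-217).
Simplifying: h(y) = y^3 - 9*y^2 + 24*y - 217.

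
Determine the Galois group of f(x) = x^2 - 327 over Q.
Gal(K/Q) = Z/2Z (cyclic of order 2)

x^2 - 327 is irreducible over Q since 327 is not a rational square. The splitting field Q(sqrt(327)) has degree 2 over Q, and its unique nontrivial automorphism is sqrt(327) ↦ -sqrt(327). Hence Gal(Q(sqrt(327))/Q) = Z/2Z.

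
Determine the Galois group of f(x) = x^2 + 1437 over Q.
Gal(K/Q) = Z/2Z (cyclic of order 2)

x^2 + 1437 is irreducible over Q since -1437 is not a rational square. The splitting field Q(sqrt(-1437)) has degree 2 over Q, and its unique nontrivial automorphism is sqrt(-1437) ↦ -sqrt(-1437). Hence Gal(Q(sqrt(-1437))/Q) = Z/2Z.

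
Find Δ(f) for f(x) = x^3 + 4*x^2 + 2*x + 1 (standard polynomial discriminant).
Δ = -107

For x^3 + a x^2 + b x + c the discriminant is Δ = 18 a b c - 4 a^3 c + a^2 b^2 - 4 b^3 - 27 c^2.
Plug a = 4, b = 2, c = 1:
  18*(4)*(2)*(1) - 4*(4)^3*(1) + (4)^2*(2)^2 - 4*(2)^3 - 27*(1)^2
  = 144 + (-256) + 64 + (-32) + (-27)
  = -107.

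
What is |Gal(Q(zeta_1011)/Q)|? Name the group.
|Gal(Q(zeta_1011)/Q)| = phi(1011) = 672; group ≅ (Z/1011Z)^* ≅ Z/2Z × Z/336Z

The n-th cyclotomic polynomial Φ_1011(x) is the minimal polynomial of zeta_1011 over Q and has degree phi(1011) = 672. So Q(zeta_1011) is a degree-672 Galois extension with Galois group (Z/1011Z)^*. By CRT, (Z/1011Z)^* ≅ (Z/3Z)^* × (Z/337Z)^*. Each prime-power unit group is (Z/3Z)^* ≅ Z/2Z; (Z/337Z)^* ≅ Z/336Z. Hence Gal(Q(zeta_1011)/Q) ≅ Z/2Z × Z/336Z.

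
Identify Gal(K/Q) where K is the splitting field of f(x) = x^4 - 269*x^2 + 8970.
Gal(K/Q) = V_4 (Klein four-group, Z/2Z × Z/2Z)

f factors as (x^2 - 230)(x^2 - 39), so the splitting field is K = Q(sqrt(230), sqrt(39)). The elements 230, 39, 8970 are all non-squares in Q, so sqrt(230) and sqrt(39) generate independent quadratic extensions. Thus [K:Q] = 4 and Gal(K/Q) is generated by the two order-2 automorphisms sqrt(230) ↦ -sqrt(230) and sqrt(39) ↦ -sqrt(39), giving V_4.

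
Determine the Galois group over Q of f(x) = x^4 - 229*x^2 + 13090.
Gal(K/Q) = V_4 (Klein four-group, Z/2Z × Z/2Z)

f factors as (x^2 - 110)(x^2 - 119), so the splitting field is K = Q(sqrt(110), sqrt(119)). The elements 110, 119, 13090 are all non-squares in Q, so sqrt(110) and sqrt(119) generate independent quadratic extensions. Thus [K:Q] = 4 and Gal(K/Q) is generated by the two order-2 automorphisms sqrt(110) ↦ -sqrt(110) and sqrt(119) ↦ -sqrt(119), giving V_4.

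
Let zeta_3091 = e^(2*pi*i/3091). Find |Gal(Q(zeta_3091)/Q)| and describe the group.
|Gal(Q(zeta_3091)/Q)| = phi(3091) = 2800; group ≅ (Z/3091Z)^* ≅ Z/10Z × Z/280Z

The n-th cyclotomic polynomial Φ_3091(x) is the minimal polynomial of zeta_3091 over Q and has degree phi(3091) = 2800. So Q(zeta_3091) is a degree-2800 Galois extension with Galois group (Z/3091Z)^*. By CRT, (Z/3091Z)^* ≅ (Z/11Z)^* × (Z/281Z)^*. Each prime-power unit group is (Z/11Z)^* ≅ Z/10Z; (Z/281Z)^* ≅ Z/280Z. Hence Gal(Q(zeta_3091)/Q) ≅ Z/10Z × Z/280Z.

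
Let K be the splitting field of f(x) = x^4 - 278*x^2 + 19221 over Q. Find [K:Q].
[K:Q] = 4

f factors as (x^2 - 129)(x^2 - 149); the splitting field is K = Q(sqrt(129), sqrt(149)). Since 129, 149, and 19221 are all non-squares in Q, the three subfields Q(sqrt(129)), Q(sqrt(149)), Q(sqrt(19221)) are distinct degree-2 extensions, so [K:Q] = 4 (Klein four Galois group).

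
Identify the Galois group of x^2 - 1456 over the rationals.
Gal(K/Q) = Z/2Z (cyclic of order 2)

x^2 - 1456 is irreducible over Q since 1456 is not a rational square. The splitting field Q(sqrt(1456)) has degree 2 over Q, and its unique nontrivial automorphism is sqrt(1456) ↦ -sqrt(1456). Hence Gal(Q(sqrt(1456))/Q) = Z/2Z.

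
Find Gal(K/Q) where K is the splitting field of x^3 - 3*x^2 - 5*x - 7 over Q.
Gal(K/Q) = S_3 (symmetric group of order 6)

Compute the discriminant of x^3 + (-3)*x^2 + (-5)*x + (-7): Δ = -3244. Since Δ is not a rational square, the Galois group is not contained in A_3; it must be the full S_3 (irreducibility of the cubic rules out anything smaller).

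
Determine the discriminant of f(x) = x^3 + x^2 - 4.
Δ = -416

For x^3 + a x^2 + b x + c the discriminant is Δ = 18 a b c - 4 a^3 c + a^2 b^2 - 4 b^3 - 27 c^2.
Plug a = 1, b = 0, c = -4:
  18*(1)*(0)*(-4) - 4*(1)^3*(-4) + (1)^2*(0)^2 - 4*(0)^3 - 27*(-4)^2
  = 0 + (16) + 0 + (0) + (-432)
  = -416.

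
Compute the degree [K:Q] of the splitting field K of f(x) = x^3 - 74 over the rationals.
[K:Q] = 6

x^3 - 74 has one real root r = 74^(1/3) and two complex roots r*zeta_3, r*zeta_3^2 where zeta_3 = e^(2*pi*i/3). The splitting field is Q(r, zeta_3). [Q(r):Q] = 3 and [Q(zeta_3):Q] = 2 with gcd = 1, so [Q(r, zeta_3):Q] = 3 * 2 = 6.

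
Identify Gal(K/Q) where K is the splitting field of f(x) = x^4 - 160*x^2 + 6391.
Gal(K/Q) = V_4 (Klein four-group, Z/2Z × Z/2Z)

f factors as (x^2 - 83)(x^2 - 77), so the splitting field is K = Q(sqrt(83), sqrt(77)). The elements 83, 77, 6391 are all non-squares in Q, so sqrt(83) and sqrt(77) generate independent quadratic extensions. Thus [K:Q] = 4 and Gal(K/Q) is generated by the two order-2 automorphisms sqrt(83) ↦ -sqrt(83) and sqrt(77) ↦ -sqrt(77), giving V_4.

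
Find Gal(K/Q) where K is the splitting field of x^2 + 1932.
Gal(K/Q) = Z/2Z (cyclic of order 2)

x^2 + 1932 is irreducible over Q since -1932 is not a rational square. The splitting field Q(sqrt(-1932)) has degree 2 over Q, and its unique nontrivial automorphism is sqrt(-1932) ↦ -sqrt(-1932). Hence Gal(Q(sqrt(-1932))/Q) = Z/2Z.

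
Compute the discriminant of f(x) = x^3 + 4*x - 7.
Δ = -1579

For a depressed cubic x^3 + p x + q the discriminant is Δ = -4 p^3 - 27 q^2 = -4*(4)^3 - 27*(-7)^2 = -256 - 1323 = -1579.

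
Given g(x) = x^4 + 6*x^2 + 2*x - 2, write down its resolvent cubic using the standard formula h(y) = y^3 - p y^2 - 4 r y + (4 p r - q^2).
h(y) = y^3 - 6*y^2 + 8*y - 52

Identify coefficients: p = 6, q = 2, r = -2.
Plug into h(y) = y^3 - p y^2 - 4 r y + (4 p r - q^2):
  h(y) = y^3 - (6) y^2 - 4*(-2) y + (4*(6)*(-2) - (2)^2)
       = y^3 + (-6) y^2 + (8) y + (-52).
Simplifying: h(y) = y^3 - 6*y^2 + 8*y - 52.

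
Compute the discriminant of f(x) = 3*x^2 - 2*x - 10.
Δ = 124

For a quadratic a x^2 + b x + c the discriminant is Δ = b^2 - 4ac = (-2)^2 - 4*(3)*(-10) = 4 - (-120) = 124.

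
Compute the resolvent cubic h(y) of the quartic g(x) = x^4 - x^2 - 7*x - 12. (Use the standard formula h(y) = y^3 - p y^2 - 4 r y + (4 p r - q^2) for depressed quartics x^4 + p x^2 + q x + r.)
h(y) = y^3 + y^2 + 48*y - 1

Identify coefficients: p = -1, q = -7, r = -12.
Plug into h(y) = y^3 - p y^2 - 4 r y + (4 p r - q^2):
  h(y) = y^3 - (-1) y^2 - 4*(-12) y + (4*(-1)*(-12) - (-7)^2)
       = y^3 + (1) y^2 + (48) y + (-1).
Simplifying: h(y) = y^3 + y^2 + 48*y - 1.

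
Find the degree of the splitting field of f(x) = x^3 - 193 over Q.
[K:Q] = 6

x^3 - 193 has one real root r = 193^(1/3) and two complex roots r*zeta_3, r*zeta_3^2 where zeta_3 = e^(2*pi*i/3). The splitting field is Q(r, zeta_3). [Q(r):Q] = 3 and [Q(zeta_3):Q] = 2 with gcd = 1, so [Q(r, zeta_3):Q] = 3 * 2 = 6.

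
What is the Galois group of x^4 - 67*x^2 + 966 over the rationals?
Gal(K/Q) = V_4 (Klein four-group, Z/2Z × Z/2Z)

f factors as (x^2 - 21)(x^2 - 46), so the splitting field is K = Q(sqrt(21), sqrt(46)). The elements 21, 46, 966 are all non-squares in Q, so sqrt(21) and sqrt(46) generate independent quadratic extensions. Thus [K:Q] = 4 and Gal(K/Q) is generated by the two order-2 automorphisms sqrt(21) ↦ -sqrt(21) and sqrt(46) ↦ -sqrt(46), giving V_4.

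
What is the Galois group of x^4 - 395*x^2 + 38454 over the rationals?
Gal(K/Q) = V_4 (Klein four-group, Z/2Z × Z/2Z)

f factors as (x^2 - 174)(x^2 - 221), so the splitting field is K = Q(sqrt(174), sqrt(221)). The elements 174, 221, 38454 are all non-squares in Q, so sqrt(174) and sqrt(221) generate independent quadratic extensions. Thus [K:Q] = 4 and Gal(K/Q) is generated by the two order-2 automorphisms sqrt(174) ↦ -sqrt(174) and sqrt(221) ↦ -sqrt(221), giving V_4.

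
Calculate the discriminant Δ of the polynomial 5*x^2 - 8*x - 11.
Δ = 284

For a quadratic a x^2 + b x + c the discriminant is Δ = b^2 - 4ac = (-8)^2 - 4*(5)*(-11) = 64 - (-220) = 284.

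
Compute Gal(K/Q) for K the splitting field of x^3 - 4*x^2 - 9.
Gal(K/Q) = S_3 (symmetric group of order 6)

Compute the discriminant of x^3 + (-4)*x^2 + (0)*x + (-9): Δ = -4491. Since Δ is not a rational square, the Galois group is not contained in A_3; it must be the full S_3 (irreducibility of the cubic rules out anything smaller).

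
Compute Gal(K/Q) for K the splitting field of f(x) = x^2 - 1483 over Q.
Gal(K/Q) = Z/2Z (cyclic of order 2)

x^2 - 1483 is irreducible over Q since 1483 is not a rational square. The splitting field Q(sqrt(1483)) has degree 2 over Q, and its unique nontrivial automorphism is sqrt(1483) ↦ -sqrt(1483). Hence Gal(Q(sqrt(1483))/Q) = Z/2Z.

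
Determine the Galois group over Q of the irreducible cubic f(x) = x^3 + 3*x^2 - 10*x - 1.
Gal(K/Q) = S_3 (symmetric group of order 6)

Compute the discriminant of x^3 + (3)*x^2 + (-10)*x + (-1): Δ = 5521. Since Δ is not a rational square, the Galois group is not contained in A_3; it must be the full S_3 (irreducibility of the cubic rules out anything smaller).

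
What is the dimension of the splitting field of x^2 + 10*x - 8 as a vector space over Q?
[K:Q] = 2

The discriminant of x^2 + (10)*x + (-8) is b^2 - 4c = 100 - (-32) = 132. Since 132 is not a perfect square in Q, the polynomial is irreducible over Q. Its two roots generate a degree-2 extension, so [K:Q] = 2.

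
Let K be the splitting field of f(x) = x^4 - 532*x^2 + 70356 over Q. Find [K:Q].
[K:Q] = 4

f factors as (x^2 - 246)(x^2 - 286); the splitting field is K = Q(sqrt(246), sqrt(286)). Since 246, 286, and 70356 are all non-squares in Q, the three subfields Q(sqrt(246)), Q(sqrt(286)), Q(sqrt(70356)) are distinct degree-2 extensions, so [K:Q] = 4 (Klein four Galois group).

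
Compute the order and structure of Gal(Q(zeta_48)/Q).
|Gal(Q(zeta_48)/Q)| = phi(48) = 16; group ≅ (Z/48Z)^* ≅ Z/2Z × Z/2Z × Z/4Z

The n-th cyclotomic polynomial Φ_48(x) is the minimal polynomial of zeta_48 over Q and has degree phi(48) = 16. So Q(zeta_48) is a degree-16 Galois extension with Galois group (Z/48Z)^*. By CRT, (Z/48Z)^* ≅ (Z/16Z)^* × (Z/3Z)^*. Each prime-power unit group is (Z/16Z)^* ≅ Z/2Z × Z/4Z; (Z/3Z)^* ≅ Z/2Z. Hence Gal(Q(zeta_48)/Q) ≅ Z/2Z × Z/2Z × Z/4Z.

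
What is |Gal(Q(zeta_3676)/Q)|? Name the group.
|Gal(Q(zeta_3676)/Q)| = phi(3676) = 1836; group ≅ (Z/3676Z)^* ≅ Z/2Z × Z/918Z

The n-th cyclotomic polynomial Φ_3676(x) is the minimal polynomial of zeta_3676 over Q and has degree phi(3676) = 1836. So Q(zeta_3676) is a degree-1836 Galois extension with Galois group (Z/3676Z)^*. By CRT, (Z/3676Z)^* ≅ (Z/4Z)^* × (Z/919Z)^*. Each prime-power unit group is (Z/4Z)^* ≅ Z/2Z; (Z/919Z)^* ≅ Z/918Z. Hence Gal(Q(zeta_3676)/Q) ≅ Z/2Z × Z/918Z.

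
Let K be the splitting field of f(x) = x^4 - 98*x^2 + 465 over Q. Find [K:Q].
[K:Q] = 4

f factors as (x^2 - 5)(x^2 - 93); the splitting field is K = Q(sqrt(5), sqrt(93)). Since 5, 93, and 465 are all non-squares in Q, the three subfields Q(sqrt(5)), Q(sqrt(93)), Q(sqrt(465)) are distinct degree-2 extensions, so [K:Q] = 4 (Klein four Galois group).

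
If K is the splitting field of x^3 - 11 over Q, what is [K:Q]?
[K:Q] = 6

x^3 - 11 has one real root r = 11^(1/3) and two complex roots r*zeta_3, r*zeta_3^2 where zeta_3 = e^(2*pi*i/3). The splitting field is Q(r, zeta_3). [Q(r):Q] = 3 and [Q(zeta_3):Q] = 2 with gcd = 1, so [Q(r, zeta_3):Q] = 3 * 2 = 6.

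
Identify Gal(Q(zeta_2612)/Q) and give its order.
|Gal(Q(zeta_2612)/Q)| = phi(2612) = 1304; group ≅ (Z/2612Z)^* ≅ Z/2Z × Z/652Z

The n-th cyclotomic polynomial Φ_2612(x) is the minimal polynomial of zeta_2612 over Q and has degree phi(2612) = 1304. So Q(zeta_2612) is a degree-1304 Galois extension with Galois group (Z/2612Z)^*. By CRT, (Z/2612Z)^* ≅ (Z/4Z)^* × (Z/653Z)^*. Each prime-power unit group is (Z/4Z)^* ≅ Z/2Z; (Z/653Z)^* ≅ Z/652Z. Hence Gal(Q(zeta_2612)/Q) ≅ Z/2Z × Z/652Z.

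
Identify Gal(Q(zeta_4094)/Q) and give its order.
|Gal(Q(zeta_4094)/Q)| = phi(4094) = 1936; group ≅ (Z/4094Z)^* ≅ Z/22Z × Z/88Z

The n-th cyclotomic polynomial Φ_4094(x) is the minimal polynomial of zeta_4094 over Q and has degree phi(4094) = 1936. So Q(zeta_4094) is a degree-1936 Galois extension with Galois group (Z/4094Z)^*. By CRT, (Z/4094Z)^* ≅ (Z/2Z)^* × (Z/23Z)^* × (Z/89Z)^*. Each prime-power unit group is (Z/2Z)^* ≅ trivial group (order 1); (Z/23Z)^* ≅ Z/22Z; (Z/89Z)^* ≅ Z/88Z. Hence Gal(Q(zeta_4094)/Q) ≅ Z/22Z × Z/88Z.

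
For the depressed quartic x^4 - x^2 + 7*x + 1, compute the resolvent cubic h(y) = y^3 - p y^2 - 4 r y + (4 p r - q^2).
h(y) = y^3 + y^2 - 4*y - 53

Identify coefficients: p = -1, q = 7, r = 1.
Plug into h(y) = y^3 - p y^2 - 4 r y + (4 p r - q^2):
  h(y) = y^3 - (-1) y^2 - 4*(1) y + (4*(-1)*(1) - (7)^2)
       = y^3 + (1) y^2 + (-4) y + (-53).
Simplifying: h(y) = y^3 + y^2 - 4*y - 53.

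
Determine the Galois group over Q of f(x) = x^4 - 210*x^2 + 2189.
Gal(K/Q) = V_4 (Klein four-group, Z/2Z × Z/2Z)

f factors as (x^2 - 199)(x^2 - 11), so the splitting field is K = Q(sqrt(199), sqrt(11)). The elements 199, 11, 2189 are all non-squares in Q, so sqrt(199) and sqrt(11) generate independent quadratic extensions. Thus [K:Q] = 4 and Gal(K/Q) is generated by the two order-2 automorphisms sqrt(199) ↦ -sqrt(199) and sqrt(11) ↦ -sqrt(11), giving V_4.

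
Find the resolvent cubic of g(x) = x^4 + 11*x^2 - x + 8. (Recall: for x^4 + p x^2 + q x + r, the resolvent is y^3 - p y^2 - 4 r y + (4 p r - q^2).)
h(y) = y^3 - 11*y^2 - 32*y + 351

Identify coefficients: p = 11, q = -1, r = 8.
Plug into h(y) = y^3 - p y^2 - 4 r y + (4 p r - q^2):
  h(y) = y^3 - (11) y^2 - 4*(8) y + (4*(11)*(8) - (-1)^2)
       = y^3 + (-11) y^2 + (-32) y + (351).
Simplifying: h(y) = y^3 - 11*y^2 - 32*y + 351.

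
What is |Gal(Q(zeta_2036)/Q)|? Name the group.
|Gal(Q(zeta_2036)/Q)| = phi(2036) = 1016; group ≅ (Z/2036Z)^* ≅ Z/2Z × Z/508Z

The n-th cyclotomic polynomial Φ_2036(x) is the minimal polynomial of zeta_2036 over Q and has degree phi(2036) = 1016. So Q(zeta_2036) is a degree-1016 Galois extension with Galois group (Z/2036Z)^*. By CRT, (Z/2036Z)^* ≅ (Z/4Z)^* × (Z/509Z)^*. Each prime-power unit group is (Z/4Z)^* ≅ Z/2Z; (Z/509Z)^* ≅ Z/508Z. Hence Gal(Q(zeta_2036)/Q) ≅ Z/2Z × Z/508Z.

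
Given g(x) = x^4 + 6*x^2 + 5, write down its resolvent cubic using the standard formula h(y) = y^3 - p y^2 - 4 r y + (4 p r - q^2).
h(y) = y^3 - 6*y^2 - 20*y + 120

Identify coefficients: p = 6, q = 0, r = 5.
Plug into h(y) = y^3 - p y^2 - 4 r y + (4 p r - q^2):
  h(y) = y^3 - (6) y^2 - 4*(5) y + (4*(6)*(5) - (0)^2)
       = y^3 + (-6) y^2 + (-20) y + (120).
Simplifying: h(y) = y^3 - 6*y^2 - 20*y + 120.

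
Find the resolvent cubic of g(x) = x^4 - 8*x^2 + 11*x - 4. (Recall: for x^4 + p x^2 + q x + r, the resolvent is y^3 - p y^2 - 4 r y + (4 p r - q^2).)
h(y) = y^3 + 8*y^2 + 16*y + 7

Identify coefficients: p = -8, q = 11, r = -4.
Plug into h(y) = y^3 - p y^2 - 4 r y + (4 p r - q^2):
  h(y) = y^3 - (-8) y^2 - 4*(-4) y + (4*(-8)*(-4) - (11)^2)
       = y^3 + (8) y^2 + (16) y + (7).
Simplifying: h(y) = y^3 + 8*y^2 + 16*y + 7.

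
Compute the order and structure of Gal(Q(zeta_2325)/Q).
|Gal(Q(zeta_2325)/Q)| = phi(2325) = 1200; group ≅ (Z/2325Z)^* ≅ Z/2Z × Z/20Z × Z/30Z

The n-th cyclotomic polynomial Φ_2325(x) is the minimal polynomial of zeta_2325 over Q and has degree phi(2325) = 1200. So Q(zeta_2325) is a degree-1200 Galois extension with Galois group (Z/2325Z)^*. By CRT, (Z/2325Z)^* ≅ (Z/3Z)^* × (Z/25Z)^* × (Z/31Z)^*. Each prime-power unit group is (Z/3Z)^* ≅ Z/2Z; (Z/25Z)^* ≅ Z/20Z; (Z/31Z)^* ≅ Z/30Z. Hence Gal(Q(zeta_2325)/Q) ≅ Z/2Z × Z/20Z × Z/30Z.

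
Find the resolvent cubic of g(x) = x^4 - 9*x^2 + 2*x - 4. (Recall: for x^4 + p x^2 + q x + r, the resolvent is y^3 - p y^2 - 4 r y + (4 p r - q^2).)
h(y) = y^3 + 9*y^2 + 16*y + 140

Identify coefficients: p = -9, q = 2, r = -4.
Plug into h(y) = y^3 - p y^2 - 4 r y + (4 p r - q^2):
  h(y) = y^3 - (-9) y^2 - 4*(-4) y + (4*(-9)*(-4) - (2)^2)
       = y^3 + (9) y^2 + (16) y + (140).
Simplifying: h(y) = y^3 + 9*y^2 + 16*y + 140.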